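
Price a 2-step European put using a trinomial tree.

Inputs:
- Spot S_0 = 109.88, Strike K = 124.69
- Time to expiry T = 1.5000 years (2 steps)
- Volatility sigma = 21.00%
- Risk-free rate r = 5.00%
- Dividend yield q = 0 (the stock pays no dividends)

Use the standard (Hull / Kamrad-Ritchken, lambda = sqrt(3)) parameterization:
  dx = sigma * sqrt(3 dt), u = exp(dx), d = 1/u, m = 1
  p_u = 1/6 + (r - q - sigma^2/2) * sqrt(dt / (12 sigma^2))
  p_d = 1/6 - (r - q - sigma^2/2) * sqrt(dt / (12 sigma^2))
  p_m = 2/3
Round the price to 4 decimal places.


dt = T/N = 0.750000; dx = sigma*sqrt(3*dt) = 0.315000
u = exp(dx) = 1.370259; d = 1/u = 0.729789
p_u = 0.199940, p_m = 0.666667, p_d = 0.133393
Discount per step: exp(-r*dt) = 0.963194
Stock lattice S(k, j) with j the centered position index:
  k=0: S(0,+0) = 109.8800
  k=1: S(1,-1) = 80.1892; S(1,+0) = 109.8800; S(1,+1) = 150.5641
  k=2: S(2,-2) = 58.5212; S(2,-1) = 80.1892; S(2,+0) = 109.8800; S(2,+1) = 150.5641; S(2,+2) = 206.3119
Terminal payoffs V(N, j) = max(K - S_T, 0):
  V(2,-2) = 66.168813; V(2,-1) = 44.500798; V(2,+0) = 14.810000; V(2,+1) = 0.000000; V(2,+2) = 0.000000
Backward induction: V(k, j) = exp(-r*dt) * [p_u * V(k+1, j+1) + p_m * V(k+1, j) + p_d * V(k+1, j-1)]
  V(1,-1) = exp(-r*dt) * [p_u*14.810000 + p_m*44.500798 + p_d*66.168813] = 39.928998
  V(1,+0) = exp(-r*dt) * [p_u*0.000000 + p_m*14.810000 + p_d*44.500798] = 15.227547
  V(1,+1) = exp(-r*dt) * [p_u*0.000000 + p_m*0.000000 + p_d*14.810000] = 1.902837
  V(0,+0) = exp(-r*dt) * [p_u*1.902837 + p_m*15.227547 + p_d*39.928998] = 15.274718

Answer: Price = V(0,0) = 15.2747


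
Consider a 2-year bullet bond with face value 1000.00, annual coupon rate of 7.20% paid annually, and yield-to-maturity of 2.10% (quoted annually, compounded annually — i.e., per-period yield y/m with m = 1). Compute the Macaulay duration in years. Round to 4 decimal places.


Answer: Macaulay duration = 1.9358 years

Derivation:
Coupon per period c = face * coupon_rate / m = 72.000000
Periods per year m = 1; per-period yield y/m = 0.021000
Number of cashflows N = 2
Cashflows (t years, CF_t, discount factor 1/(1+y/m)^(m*t), PV):
  t = 1.0000: CF_t = 72.000000, DF = 0.979432, PV = 70.519099
  t = 2.0000: CF_t = 1072.000000, DF = 0.959287, PV = 1028.355562
Price P = sum_t PV_t = 1098.874661
Macaulay numerator sum_t t * PV_t:
  t * PV_t at t = 1.0000: 70.519099
  t * PV_t at t = 2.0000: 2056.711123
Macaulay duration D = (sum_t t * PV_t) / P = 2127.230222 / 1098.874661 = 1.935826


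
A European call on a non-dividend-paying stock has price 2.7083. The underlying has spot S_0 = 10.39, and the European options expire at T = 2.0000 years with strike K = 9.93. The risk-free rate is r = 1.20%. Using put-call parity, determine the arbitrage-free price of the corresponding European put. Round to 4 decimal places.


Put-call parity: C - P = S_0 * exp(-qT) - K * exp(-rT).
S_0 * exp(-qT) = 10.3900 * 1.00000000 = 10.39000000
K * exp(-rT) = 9.9300 * 0.97628571 = 9.69451710
P = C - S*exp(-qT) + K*exp(-rT)
P = 2.7083 - 10.39000000 + 9.69451710 = 2.0128

Answer: Put price = 2.0128


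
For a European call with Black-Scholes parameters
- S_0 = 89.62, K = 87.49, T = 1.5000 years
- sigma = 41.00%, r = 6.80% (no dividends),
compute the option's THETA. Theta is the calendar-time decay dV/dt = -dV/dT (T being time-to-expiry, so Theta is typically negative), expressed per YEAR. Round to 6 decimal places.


d1 = 0.5021035931; d2 = -0.0000418041
phi(d1) = 0.3516944422; exp(-qT) = 1.0000000000; exp(-rT) = 0.9030295517
Theta = -S*exp(-qT)*phi(d1)*sigma/(2*sqrt(T)) - r*K*exp(-rT)*N(d2) + q*S*exp(-qT)*N(d1)
N(d1) = 0.6922026736; N(d2) = 0.4999833226; sqrt(T) = 1.2247448714
Term 1 = -89.6200 * 1.0000000000 * 0.3516944422 * 0.4100 / (2 * 1.2247448714) = -5.2756828074
Term 2 = -0.0680 * 87.4900 * 0.9030295517 * 0.4999833226 = -2.6861162884
Term 3 = 0 (no dividend yield, q = 0)
Theta = -5.2756828074 + (-2.6861162884) + (0.0000000000) = -7.961799

Answer: Theta = -7.961799


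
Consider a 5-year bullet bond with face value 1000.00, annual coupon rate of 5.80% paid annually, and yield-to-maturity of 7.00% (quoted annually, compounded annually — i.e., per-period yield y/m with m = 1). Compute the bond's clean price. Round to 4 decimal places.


Coupon per period c = face * coupon_rate / m = 58.000000
Periods per year m = 1; per-period yield y/m = 0.070000
Number of cashflows N = 5
Cashflows (t years, CF_t, discount factor 1/(1+y/m)^(m*t), PV):
  t = 1.0000: CF_t = 58.000000, DF = 0.934579, PV = 54.205607
  t = 2.0000: CF_t = 58.000000, DF = 0.873439, PV = 50.659446
  t = 3.0000: CF_t = 58.000000, DF = 0.816298, PV = 47.345277
  t = 4.0000: CF_t = 58.000000, DF = 0.762895, PV = 44.247922
  t = 5.0000: CF_t = 1058.000000, DF = 0.712986, PV = 754.339378
Price P = sum_t PV_t = 950.797631

Answer: Price = 950.7976


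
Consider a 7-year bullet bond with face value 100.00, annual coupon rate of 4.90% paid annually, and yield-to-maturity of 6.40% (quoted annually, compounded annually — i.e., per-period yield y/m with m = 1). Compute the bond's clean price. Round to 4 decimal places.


Answer: Price = 91.7442

Derivation:
Coupon per period c = face * coupon_rate / m = 4.900000
Periods per year m = 1; per-period yield y/m = 0.064000
Number of cashflows N = 7
Cashflows (t years, CF_t, discount factor 1/(1+y/m)^(m*t), PV):
  t = 1.0000: CF_t = 4.900000, DF = 0.939850, PV = 4.605263
  t = 2.0000: CF_t = 4.900000, DF = 0.883317, PV = 4.328255
  t = 3.0000: CF_t = 4.900000, DF = 0.830185, PV = 4.067909
  t = 4.0000: CF_t = 4.900000, DF = 0.780249, PV = 3.823222
  t = 5.0000: CF_t = 4.900000, DF = 0.733317, PV = 3.593254
  t = 6.0000: CF_t = 4.900000, DF = 0.689208, PV = 3.377119
  t = 7.0000: CF_t = 104.900000, DF = 0.647752, PV = 67.949160
Price P = sum_t PV_t = 91.744182


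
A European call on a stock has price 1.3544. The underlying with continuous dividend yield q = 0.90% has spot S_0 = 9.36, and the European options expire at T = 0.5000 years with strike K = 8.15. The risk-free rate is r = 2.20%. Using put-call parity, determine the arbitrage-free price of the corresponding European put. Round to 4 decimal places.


Answer: Put price = 0.0973

Derivation:
Put-call parity: C - P = S_0 * exp(-qT) - K * exp(-rT).
S_0 * exp(-qT) = 9.3600 * 0.99551011 = 9.31797463
K * exp(-rT) = 8.1500 * 0.98906028 = 8.06084127
P = C - S*exp(-qT) + K*exp(-rT)
P = 1.3544 - 9.31797463 + 8.06084127 = 0.0973


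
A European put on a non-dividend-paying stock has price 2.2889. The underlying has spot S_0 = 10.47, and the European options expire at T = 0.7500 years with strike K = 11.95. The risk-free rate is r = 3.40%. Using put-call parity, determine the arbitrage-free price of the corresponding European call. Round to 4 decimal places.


Answer: Call price = 1.1098

Derivation:
Put-call parity: C - P = S_0 * exp(-qT) - K * exp(-rT).
S_0 * exp(-qT) = 10.4700 * 1.00000000 = 10.47000000
K * exp(-rT) = 11.9500 * 0.97482238 = 11.64912743
C = P + S*exp(-qT) - K*exp(-rT)
C = 2.2889 + 10.47000000 - 11.64912743 = 1.1098


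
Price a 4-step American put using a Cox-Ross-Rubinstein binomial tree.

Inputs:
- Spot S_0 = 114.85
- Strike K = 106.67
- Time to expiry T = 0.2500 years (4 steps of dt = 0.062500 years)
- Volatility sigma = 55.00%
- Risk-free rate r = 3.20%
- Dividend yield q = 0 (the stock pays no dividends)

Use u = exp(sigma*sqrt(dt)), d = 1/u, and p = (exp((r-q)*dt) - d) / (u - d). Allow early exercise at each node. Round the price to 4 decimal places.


Answer: Price = V(0,0) = 8.4642

Derivation:
dt = T/N = 0.062500
u = exp(sigma*sqrt(dt)) = 1.147402; d = 1/u = 0.871534
p = (exp((r-q)*dt) - d) / (u - d) = 0.472936
Discount per step: exp(-r*dt) = 0.998002
Stock lattice S(k, i) with i counting down-moves:
  k=0: S(0,0) = 114.8500
  k=1: S(1,0) = 131.7791; S(1,1) = 100.0957
  k=2: S(2,0) = 151.2035; S(2,1) = 114.8500; S(2,2) = 87.2369
  k=3: S(3,0) = 173.4912; S(3,1) = 131.7791; S(3,2) = 100.0957; S(3,3) = 76.0299
  k=4: S(4,0) = 199.0641; S(4,1) = 151.2035; S(4,2) = 114.8500; S(4,3) = 87.2369; S(4,4) = 66.2627
Terminal payoffs V(N, i) = max(K - S_T, 0):
  V(4,0) = 0.000000; V(4,1) = 0.000000; V(4,2) = 0.000000; V(4,3) = 19.433142; V(4,4) = 40.407314
Backward induction: V(k, i) = exp(-r*dt) * [p * V(k+1, i) + (1-p) * V(k+1, i+1)]; then take max(V_cont, immediate exercise) for American.
  V(3,0) = exp(-r*dt) * [p*0.000000 + (1-p)*0.000000] = 0.000000; exercise = 0.000000; V(3,0) = max -> 0.000000
  V(3,1) = exp(-r*dt) * [p*0.000000 + (1-p)*0.000000] = 0.000000; exercise = 0.000000; V(3,1) = max -> 0.000000
  V(3,2) = exp(-r*dt) * [p*0.000000 + (1-p)*19.433142] = 10.222041; exercise = 6.574280; V(3,2) = max -> 10.222041
  V(3,3) = exp(-r*dt) * [p*19.433142 + (1-p)*40.407314] = 30.426955; exercise = 30.640081; V(3,3) = max -> 30.640081
  V(2,0) = exp(-r*dt) * [p*0.000000 + (1-p)*0.000000] = 0.000000; exercise = 0.000000; V(2,0) = max -> 0.000000
  V(2,1) = exp(-r*dt) * [p*0.000000 + (1-p)*10.222041] = 5.376904; exercise = 0.000000; V(2,1) = max -> 5.376904
  V(2,2) = exp(-r*dt) * [p*10.222041 + (1-p)*30.640081] = 20.941726; exercise = 19.433142; V(2,2) = max -> 20.941726
  V(1,0) = exp(-r*dt) * [p*0.000000 + (1-p)*5.376904] = 2.828309; exercise = 0.000000; V(1,0) = max -> 2.828309
  V(1,1) = exp(-r*dt) * [p*5.376904 + (1-p)*20.941726] = 13.553425; exercise = 6.574280; V(1,1) = max -> 13.553425
  V(0,0) = exp(-r*dt) * [p*2.828309 + (1-p)*13.553425] = 8.464184; exercise = 0.000000; V(0,0) = max -> 8.464184


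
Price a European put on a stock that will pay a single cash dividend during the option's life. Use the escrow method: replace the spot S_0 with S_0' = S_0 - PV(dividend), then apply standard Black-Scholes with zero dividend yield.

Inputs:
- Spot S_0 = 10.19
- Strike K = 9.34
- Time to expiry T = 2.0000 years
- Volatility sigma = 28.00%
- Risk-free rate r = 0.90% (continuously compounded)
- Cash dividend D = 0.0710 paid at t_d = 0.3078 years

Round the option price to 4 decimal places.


Answer: Price = 1.0867

Derivation:
PV(D) = D * exp(-r * t_d) = 0.0710 * 0.99723363 = 0.07080359
S_0' = S_0 - PV(D) = 10.1900 - 0.07080359 = 10.11919641
d1 = (ln(S_0'/K) + (r + sigma^2/2)*T) / (sigma*sqrt(T)) = 0.44580053
d2 = d1 - sigma*sqrt(T) = 0.04982073
exp(-rT) = 0.98216103
N(-d1) = 0.32787067; N(-d2) = 0.48013262
P = K * exp(-rT) * N(-d2) - S_0' * N(-d1) = 9.3400 * 0.98216103 * 0.48013262 - 10.11919641 * 0.32787067 = 1.0867


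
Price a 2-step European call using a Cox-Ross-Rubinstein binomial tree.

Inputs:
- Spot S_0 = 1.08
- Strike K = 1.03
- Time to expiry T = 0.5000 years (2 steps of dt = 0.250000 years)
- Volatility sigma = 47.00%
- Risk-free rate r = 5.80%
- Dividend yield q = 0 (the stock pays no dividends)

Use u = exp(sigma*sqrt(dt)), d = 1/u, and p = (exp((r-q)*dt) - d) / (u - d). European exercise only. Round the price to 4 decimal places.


Answer: Price = V(0,0) = 0.1755

Derivation:
dt = T/N = 0.250000
u = exp(sigma*sqrt(dt)) = 1.264909; d = 1/u = 0.790571
p = (exp((r-q)*dt) - d) / (u - d) = 0.472311
Discount per step: exp(-r*dt) = 0.985605
Stock lattice S(k, i) with i counting down-moves:
  k=0: S(0,0) = 1.0800
  k=1: S(1,0) = 1.3661; S(1,1) = 0.8538
  k=2: S(2,0) = 1.7280; S(2,1) = 1.0800; S(2,2) = 0.6750
Terminal payoffs V(N, i) = max(S_T - K, 0):
  V(2,0) = 0.697994; V(2,1) = 0.050000; V(2,2) = 0.000000
Backward induction: V(k, i) = exp(-r*dt) * [p * V(k+1, i) + (1-p) * V(k+1, i+1)].
  V(1,0) = exp(-r*dt) * [p*0.697994 + (1-p)*0.050000] = 0.350929
  V(1,1) = exp(-r*dt) * [p*0.050000 + (1-p)*0.000000] = 0.023276
  V(0,0) = exp(-r*dt) * [p*0.350929 + (1-p)*0.023276] = 0.175467


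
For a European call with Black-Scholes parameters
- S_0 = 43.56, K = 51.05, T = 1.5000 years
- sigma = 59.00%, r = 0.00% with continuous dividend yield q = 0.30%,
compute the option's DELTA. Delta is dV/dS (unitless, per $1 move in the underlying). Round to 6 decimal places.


Answer: Delta = 0.551403

Derivation:
d1 = 0.1354951906; d2 = -0.5871042835
phi(d1) = 0.3952969570; exp(-qT) = 0.9955101098; exp(-rT) = 1.0000000000
N(d1) = 0.5538898167
Delta = exp(-qT) * N(d1) = 0.9955101098 * 0.5538898167 = 0.551403


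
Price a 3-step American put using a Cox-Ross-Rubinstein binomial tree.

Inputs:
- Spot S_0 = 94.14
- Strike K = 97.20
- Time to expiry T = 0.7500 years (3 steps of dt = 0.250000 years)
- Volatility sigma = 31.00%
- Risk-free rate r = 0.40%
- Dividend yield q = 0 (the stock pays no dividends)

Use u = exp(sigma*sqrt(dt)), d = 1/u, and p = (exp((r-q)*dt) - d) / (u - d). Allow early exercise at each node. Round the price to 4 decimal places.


Answer: Price = V(0,0) = 12.4585

Derivation:
dt = T/N = 0.250000
u = exp(sigma*sqrt(dt)) = 1.167658; d = 1/u = 0.856415
p = (exp((r-q)*dt) - d) / (u - d) = 0.464542
Discount per step: exp(-r*dt) = 0.999000
Stock lattice S(k, i) with i counting down-moves:
  k=0: S(0,0) = 94.1400
  k=1: S(1,0) = 109.9233; S(1,1) = 80.6229
  k=2: S(2,0) = 128.3528; S(2,1) = 94.1400; S(2,2) = 69.0467
  k=3: S(3,0) = 149.8722; S(3,1) = 109.9233; S(3,2) = 80.6229; S(3,3) = 59.1326
Terminal payoffs V(N, i) = max(K - S_T, 0):
  V(3,0) = 0.000000; V(3,1) = 0.000000; V(3,2) = 16.577075; V(3,3) = 38.067361
Backward induction: V(k, i) = exp(-r*dt) * [p * V(k+1, i) + (1-p) * V(k+1, i+1)]; then take max(V_cont, immediate exercise) for American.
  V(2,0) = exp(-r*dt) * [p*0.000000 + (1-p)*0.000000] = 0.000000; exercise = 0.000000; V(2,0) = max -> 0.000000
  V(2,1) = exp(-r*dt) * [p*0.000000 + (1-p)*16.577075] = 8.867457; exercise = 3.060000; V(2,1) = max -> 8.867457
  V(2,2) = exp(-r*dt) * [p*16.577075 + (1-p)*38.067361] = 28.056152; exercise = 28.153304; V(2,2) = max -> 28.153304
  V(1,0) = exp(-r*dt) * [p*0.000000 + (1-p)*8.867457] = 4.743406; exercise = 0.000000; V(1,0) = max -> 4.743406
  V(1,1) = exp(-r*dt) * [p*8.867457 + (1-p)*28.153304] = 19.175035; exercise = 16.577075; V(1,1) = max -> 19.175035
  V(0,0) = exp(-r*dt) * [p*4.743406 + (1-p)*19.175035] = 12.458473; exercise = 3.060000; V(0,0) = max -> 12.458473


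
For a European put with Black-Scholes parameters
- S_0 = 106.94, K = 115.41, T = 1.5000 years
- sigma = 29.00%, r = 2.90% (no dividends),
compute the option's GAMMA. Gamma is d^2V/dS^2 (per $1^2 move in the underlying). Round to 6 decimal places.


Answer: Gamma = 0.010465

Derivation:
d1 = 0.0854560077; d2 = -0.2697200050
phi(d1) = 0.3974882529; exp(-qT) = 1.0000000000; exp(-rT) = 0.9574325541
Gamma = exp(-qT) * phi(d1) / (S * sigma * sqrt(T)) = 1.0000000000 * 0.3974882529 / (106.9400 * 0.2900 * 1.2247448714) = 0.010465


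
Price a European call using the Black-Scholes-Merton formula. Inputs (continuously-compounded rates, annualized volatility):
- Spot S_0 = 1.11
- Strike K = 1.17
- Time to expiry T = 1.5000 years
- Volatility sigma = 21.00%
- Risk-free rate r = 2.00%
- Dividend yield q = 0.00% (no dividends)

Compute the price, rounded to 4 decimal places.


d1 = (ln(S/K) + (r - q + 0.5*sigma^2) * T) / (sigma * sqrt(T)) = 0.04055759
d2 = d1 - sigma * sqrt(T) = -0.21663884
exp(-rT) = 0.97044553; exp(-qT) = 1.00000000
C = S_0 * exp(-qT) * N(d1) - K * exp(-rT) * N(d2)
N(d1) = 0.51617570; N(d2) = 0.41424491
C = 1.1100 * 1.00000000 * 0.51617570 - 1.1700 * 0.97044553 * 0.41424491 = 0.1026

Answer: Price = 0.1026


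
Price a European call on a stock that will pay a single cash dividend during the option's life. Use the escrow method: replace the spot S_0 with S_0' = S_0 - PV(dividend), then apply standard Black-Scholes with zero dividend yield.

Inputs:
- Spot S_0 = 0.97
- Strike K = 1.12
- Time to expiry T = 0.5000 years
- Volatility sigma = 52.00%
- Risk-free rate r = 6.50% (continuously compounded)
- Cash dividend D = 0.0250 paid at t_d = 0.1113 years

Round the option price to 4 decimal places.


Answer: Price = 0.0886

Derivation:
PV(D) = D * exp(-r * t_d) = 0.0250 * 0.99279161 = 0.02481979
S_0' = S_0 - PV(D) = 0.9700 - 0.02481979 = 0.94518021
d1 = (ln(S_0'/K) + (r + sigma^2/2)*T) / (sigma*sqrt(T)) = -0.18930977
d2 = d1 - sigma*sqrt(T) = -0.55700530
exp(-rT) = 0.96802245
N(d1) = 0.42492502; N(d2) = 0.28876190
C = S_0' * N(d1) - K * exp(-rT) * N(d2) = 0.94518021 * 0.42492502 - 1.1200 * 0.96802245 * 0.28876190 = 0.0886


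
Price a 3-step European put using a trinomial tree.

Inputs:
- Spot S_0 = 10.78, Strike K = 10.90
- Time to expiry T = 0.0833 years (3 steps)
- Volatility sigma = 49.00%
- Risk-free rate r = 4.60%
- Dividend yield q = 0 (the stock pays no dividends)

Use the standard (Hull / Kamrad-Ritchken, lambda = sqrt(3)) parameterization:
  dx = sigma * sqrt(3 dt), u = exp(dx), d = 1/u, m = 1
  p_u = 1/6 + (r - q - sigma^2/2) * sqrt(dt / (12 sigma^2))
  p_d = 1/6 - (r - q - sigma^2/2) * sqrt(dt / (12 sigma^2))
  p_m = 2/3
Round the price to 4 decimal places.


dt = T/N = 0.027767; dx = sigma*sqrt(3*dt) = 0.141423
u = exp(dx) = 1.151911; d = 1/u = 0.868122
p_u = 0.159397, p_m = 0.666667, p_d = 0.173936
Discount per step: exp(-r*dt) = 0.998724
Stock lattice S(k, j) with j the centered position index:
  k=0: S(0,+0) = 10.7800
  k=1: S(1,-1) = 9.3584; S(1,+0) = 10.7800; S(1,+1) = 12.4176
  k=2: S(2,-2) = 8.1242; S(2,-1) = 9.3584; S(2,+0) = 10.7800; S(2,+1) = 12.4176; S(2,+2) = 14.3040
  k=3: S(3,-3) = 7.0528; S(3,-2) = 8.1242; S(3,-1) = 9.3584; S(3,+0) = 10.7800; S(3,+1) = 12.4176; S(3,+2) = 14.3040; S(3,+3) = 16.4769
Terminal payoffs V(N, j) = max(K - S_T, 0):
  V(3,-3) = 3.847198; V(3,-2) = 2.775798; V(3,-1) = 1.541640; V(3,+0) = 0.120000; V(3,+1) = 0.000000; V(3,+2) = 0.000000; V(3,+3) = 0.000000
Backward induction: V(k, j) = exp(-r*dt) * [p_u * V(k+1, j+1) + p_m * V(k+1, j) + p_d * V(k+1, j-1)]
  V(2,-2) = exp(-r*dt) * [p_u*1.541640 + p_m*2.775798 + p_d*3.847198] = 2.761902
  V(2,-1) = exp(-r*dt) * [p_u*0.120000 + p_m*1.541640 + p_d*2.775798] = 1.527747
  V(2,+0) = exp(-r*dt) * [p_u*0.000000 + p_m*0.120000 + p_d*1.541640] = 0.347702
  V(2,+1) = exp(-r*dt) * [p_u*0.000000 + p_m*0.000000 + p_d*0.120000] = 0.020846
  V(2,+2) = exp(-r*dt) * [p_u*0.000000 + p_m*0.000000 + p_d*0.000000] = 0.000000
  V(1,-1) = exp(-r*dt) * [p_u*0.347702 + p_m*1.527747 + p_d*2.761902] = 1.552331
  V(1,+0) = exp(-r*dt) * [p_u*0.020846 + p_m*0.347702 + p_d*1.527747] = 0.500215
  V(1,+1) = exp(-r*dt) * [p_u*0.000000 + p_m*0.020846 + p_d*0.347702] = 0.074280
  V(0,+0) = exp(-r*dt) * [p_u*0.074280 + p_m*0.500215 + p_d*1.552331] = 0.614538

Answer: Price = V(0,0) = 0.6145


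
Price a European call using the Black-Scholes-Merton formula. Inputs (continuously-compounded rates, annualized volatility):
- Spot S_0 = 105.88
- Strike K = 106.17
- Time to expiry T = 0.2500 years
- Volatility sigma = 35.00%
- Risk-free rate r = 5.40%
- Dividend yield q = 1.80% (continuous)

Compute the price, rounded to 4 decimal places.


Answer: Price = 7.6603

Derivation:
d1 = (ln(S/K) + (r - q + 0.5*sigma^2) * T) / (sigma * sqrt(T)) = 0.12329882
d2 = d1 - sigma * sqrt(T) = -0.05170118
exp(-rT) = 0.98659072; exp(-qT) = 0.99551011
C = S_0 * exp(-qT) * N(d1) - K * exp(-rT) * N(d2)
N(d1) = 0.54906476; N(d2) = 0.47938340
C = 105.8800 * 0.99551011 * 0.54906476 - 106.1700 * 0.98659072 * 0.47938340 = 7.6603


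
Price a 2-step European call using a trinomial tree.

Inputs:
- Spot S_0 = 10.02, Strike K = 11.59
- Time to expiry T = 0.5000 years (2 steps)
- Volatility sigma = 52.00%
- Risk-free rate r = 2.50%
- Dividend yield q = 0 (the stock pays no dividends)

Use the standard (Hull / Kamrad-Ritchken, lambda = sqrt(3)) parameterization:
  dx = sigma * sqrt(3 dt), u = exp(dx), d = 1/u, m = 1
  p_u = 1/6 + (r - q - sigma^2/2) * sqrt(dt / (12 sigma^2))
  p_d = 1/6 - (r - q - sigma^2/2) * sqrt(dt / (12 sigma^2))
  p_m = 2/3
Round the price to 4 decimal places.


Answer: Price = V(0,0) = 0.9790

Derivation:
dt = T/N = 0.250000; dx = sigma*sqrt(3*dt) = 0.450333
u = exp(dx) = 1.568835; d = 1/u = 0.637416
p_u = 0.136078, p_m = 0.666667, p_d = 0.197255
Discount per step: exp(-r*dt) = 0.993769
Stock lattice S(k, j) with j the centered position index:
  k=0: S(0,+0) = 10.0200
  k=1: S(1,-1) = 6.3869; S(1,+0) = 10.0200; S(1,+1) = 15.7197
  k=2: S(2,-2) = 4.0711; S(2,-1) = 6.3869; S(2,+0) = 10.0200; S(2,+1) = 15.7197; S(2,+2) = 24.6617
Terminal payoffs V(N, j) = max(S_T - K, 0):
  V(2,-2) = 0.000000; V(2,-1) = 0.000000; V(2,+0) = 0.000000; V(2,+1) = 4.129725; V(2,+2) = 13.071653
Backward induction: V(k, j) = exp(-r*dt) * [p_u * V(k+1, j+1) + p_m * V(k+1, j) + p_d * V(k+1, j-1)]
  V(1,-1) = exp(-r*dt) * [p_u*0.000000 + p_m*0.000000 + p_d*0.000000] = 0.000000
  V(1,+0) = exp(-r*dt) * [p_u*4.129725 + p_m*0.000000 + p_d*0.000000] = 0.558464
  V(1,+1) = exp(-r*dt) * [p_u*13.071653 + p_m*4.129725 + p_d*0.000000] = 4.503681
  V(0,+0) = exp(-r*dt) * [p_u*4.503681 + p_m*0.558464 + p_d*0.000000] = 0.979024


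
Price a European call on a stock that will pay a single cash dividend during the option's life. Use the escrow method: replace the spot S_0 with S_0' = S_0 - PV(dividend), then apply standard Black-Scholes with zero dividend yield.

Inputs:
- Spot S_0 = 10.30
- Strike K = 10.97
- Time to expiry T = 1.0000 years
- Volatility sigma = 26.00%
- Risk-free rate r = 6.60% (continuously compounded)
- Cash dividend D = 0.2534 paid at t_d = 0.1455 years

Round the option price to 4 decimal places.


PV(D) = D * exp(-r * t_d) = 0.2534 * 0.99044296 = 0.25097825
S_0' = S_0 - PV(D) = 10.3000 - 0.25097825 = 10.04902175
d1 = (ln(S_0'/K) + (r + sigma^2/2)*T) / (sigma*sqrt(T)) = 0.04658084
d2 = d1 - sigma*sqrt(T) = -0.21341916
exp(-rT) = 0.93613086
N(d1) = 0.51857635; N(d2) = 0.41550002
C = S_0' * N(d1) - K * exp(-rT) * N(d2) = 10.04902175 * 0.51857635 - 10.9700 * 0.93613086 * 0.41550002 = 0.9443

Answer: Price = 0.9443


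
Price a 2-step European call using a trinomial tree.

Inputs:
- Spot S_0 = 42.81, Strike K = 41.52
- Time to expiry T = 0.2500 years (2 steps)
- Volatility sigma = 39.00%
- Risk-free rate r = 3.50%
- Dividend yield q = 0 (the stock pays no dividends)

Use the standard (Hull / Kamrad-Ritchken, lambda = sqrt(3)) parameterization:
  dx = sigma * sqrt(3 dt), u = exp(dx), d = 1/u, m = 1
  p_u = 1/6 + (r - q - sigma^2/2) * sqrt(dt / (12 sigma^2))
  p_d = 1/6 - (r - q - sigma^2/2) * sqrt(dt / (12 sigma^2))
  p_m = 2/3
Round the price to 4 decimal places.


Answer: Price = V(0,0) = 3.9477

Derivation:
dt = T/N = 0.125000; dx = sigma*sqrt(3*dt) = 0.238825
u = exp(dx) = 1.269757; d = 1/u = 0.787552
p_u = 0.155924, p_m = 0.666667, p_d = 0.177409
Discount per step: exp(-r*dt) = 0.995635
Stock lattice S(k, j) with j the centered position index:
  k=0: S(0,+0) = 42.8100
  k=1: S(1,-1) = 33.7151; S(1,+0) = 42.8100; S(1,+1) = 54.3583
  k=2: S(2,-2) = 26.5524; S(2,-1) = 33.7151; S(2,+0) = 42.8100; S(2,+1) = 54.3583; S(2,+2) = 69.0218
Terminal payoffs V(N, j) = max(S_T - K, 0):
  V(2,-2) = 0.000000; V(2,-1) = 0.000000; V(2,+0) = 1.290000; V(2,+1) = 12.838281; V(2,+2) = 27.501788
Backward induction: V(k, j) = exp(-r*dt) * [p_u * V(k+1, j+1) + p_m * V(k+1, j) + p_d * V(k+1, j-1)]
  V(1,-1) = exp(-r*dt) * [p_u*1.290000 + p_m*0.000000 + p_d*0.000000] = 0.200264
  V(1,+0) = exp(-r*dt) * [p_u*12.838281 + p_m*1.290000 + p_d*0.000000] = 2.849303
  V(1,+1) = exp(-r*dt) * [p_u*27.501788 + p_m*12.838281 + p_d*1.290000] = 13.018818
  V(0,+0) = exp(-r*dt) * [p_u*13.018818 + p_m*2.849303 + p_d*0.200264] = 3.947701


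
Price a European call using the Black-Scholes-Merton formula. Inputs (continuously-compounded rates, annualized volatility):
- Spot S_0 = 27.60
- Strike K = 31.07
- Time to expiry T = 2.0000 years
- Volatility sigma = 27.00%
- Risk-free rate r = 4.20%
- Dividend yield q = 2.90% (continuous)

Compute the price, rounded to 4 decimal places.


d1 = (ln(S/K) + (r - q + 0.5*sigma^2) * T) / (sigma * sqrt(T)) = -0.05113940
d2 = d1 - sigma * sqrt(T) = -0.43297707
exp(-rT) = 0.91943126; exp(-qT) = 0.94364995
C = S_0 * exp(-qT) * N(d1) - K * exp(-rT) * N(d2)
N(d1) = 0.47960722; N(d2) = 0.33251572
C = 27.6000 * 0.94364995 * 0.47960722 - 31.0700 * 0.91943126 * 0.33251572 = 2.9924

Answer: Price = 2.9924


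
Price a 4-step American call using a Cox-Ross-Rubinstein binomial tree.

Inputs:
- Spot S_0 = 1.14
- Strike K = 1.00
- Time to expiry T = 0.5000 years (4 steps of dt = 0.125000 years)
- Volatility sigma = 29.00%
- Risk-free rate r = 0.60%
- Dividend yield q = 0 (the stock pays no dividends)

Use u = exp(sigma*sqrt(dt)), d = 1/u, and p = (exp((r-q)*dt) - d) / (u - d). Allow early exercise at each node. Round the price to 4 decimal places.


dt = T/N = 0.125000
u = exp(sigma*sqrt(dt)) = 1.107971; d = 1/u = 0.902551
p = (exp((r-q)*dt) - d) / (u - d) = 0.478042
Discount per step: exp(-r*dt) = 0.999250
Stock lattice S(k, i) with i counting down-moves:
  k=0: S(0,0) = 1.1400
  k=1: S(1,0) = 1.2631; S(1,1) = 1.0289
  k=2: S(2,0) = 1.3995; S(2,1) = 1.1400; S(2,2) = 0.9286
  k=3: S(3,0) = 1.5506; S(3,1) = 1.2631; S(3,2) = 1.0289; S(3,3) = 0.8381
  k=4: S(4,0) = 1.7180; S(4,1) = 1.3995; S(4,2) = 1.1400; S(4,3) = 0.9286; S(4,4) = 0.7565
Terminal payoffs V(N, i) = max(S_T - K, 0):
  V(4,0) = 0.717982; V(4,1) = 0.399464; V(4,2) = 0.140000; V(4,3) = 0.000000; V(4,4) = 0.000000
Backward induction: V(k, i) = exp(-r*dt) * [p * V(k+1, i) + (1-p) * V(k+1, i+1)]; then take max(V_cont, immediate exercise) for American.
  V(3,0) = exp(-r*dt) * [p*0.717982 + (1-p)*0.399464] = 0.551315; exercise = 0.550566; V(3,0) = max -> 0.551315
  V(3,1) = exp(-r*dt) * [p*0.399464 + (1-p)*0.140000] = 0.263837; exercise = 0.263087; V(3,1) = max -> 0.263837
  V(3,2) = exp(-r*dt) * [p*0.140000 + (1-p)*0.000000] = 0.066876; exercise = 0.028908; V(3,2) = max -> 0.066876
  V(3,3) = exp(-r*dt) * [p*0.000000 + (1-p)*0.000000] = 0.000000; exercise = 0.000000; V(3,3) = max -> 0.000000
  V(2,0) = exp(-r*dt) * [p*0.551315 + (1-p)*0.263837] = 0.400963; exercise = 0.399464; V(2,0) = max -> 0.400963
  V(2,1) = exp(-r*dt) * [p*0.263837 + (1-p)*0.066876] = 0.160911; exercise = 0.140000; V(2,1) = max -> 0.160911
  V(2,2) = exp(-r*dt) * [p*0.066876 + (1-p)*0.000000] = 0.031945; exercise = 0.000000; V(2,2) = max -> 0.031945
  V(1,0) = exp(-r*dt) * [p*0.400963 + (1-p)*0.160911] = 0.275459; exercise = 0.263087; V(1,0) = max -> 0.275459
  V(1,1) = exp(-r*dt) * [p*0.160911 + (1-p)*0.031945] = 0.093526; exercise = 0.028908; V(1,1) = max -> 0.093526
  V(0,0) = exp(-r*dt) * [p*0.275459 + (1-p)*0.093526] = 0.180362; exercise = 0.140000; V(0,0) = max -> 0.180362

Answer: Price = V(0,0) = 0.1804


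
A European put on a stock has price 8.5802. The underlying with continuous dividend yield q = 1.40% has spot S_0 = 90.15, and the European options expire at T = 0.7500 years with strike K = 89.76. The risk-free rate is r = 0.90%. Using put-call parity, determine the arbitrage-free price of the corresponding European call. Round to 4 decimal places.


Answer: Call price = 8.6324

Derivation:
Put-call parity: C - P = S_0 * exp(-qT) - K * exp(-rT).
S_0 * exp(-qT) = 90.1500 * 0.98955493 = 89.20837717
K * exp(-rT) = 89.7600 * 0.99327273 = 89.15616025
C = P + S*exp(-qT) - K*exp(-rT)
C = 8.5802 + 89.20837717 - 89.15616025 = 8.6324


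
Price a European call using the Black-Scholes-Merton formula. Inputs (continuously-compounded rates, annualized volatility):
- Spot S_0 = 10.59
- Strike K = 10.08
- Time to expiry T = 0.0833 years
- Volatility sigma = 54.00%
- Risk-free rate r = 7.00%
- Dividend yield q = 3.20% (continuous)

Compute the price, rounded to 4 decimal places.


Answer: Price = 0.9453

Derivation:
d1 = (ln(S/K) + (r - q + 0.5*sigma^2) * T) / (sigma * sqrt(T)) = 0.41492479
d2 = d1 - sigma * sqrt(T) = 0.25907140
exp(-rT) = 0.99418597; exp(-qT) = 0.99733795
C = S_0 * exp(-qT) * N(d1) - K * exp(-rT) * N(d2)
N(d1) = 0.66090152; N(d2) = 0.60220993
C = 10.5900 * 0.99733795 * 0.66090152 - 10.0800 * 0.99418597 * 0.60220993 = 0.9453


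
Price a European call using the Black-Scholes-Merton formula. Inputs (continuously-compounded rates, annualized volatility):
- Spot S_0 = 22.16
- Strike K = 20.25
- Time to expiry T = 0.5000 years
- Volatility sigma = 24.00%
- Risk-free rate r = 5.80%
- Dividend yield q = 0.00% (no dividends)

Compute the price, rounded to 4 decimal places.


Answer: Price = 2.9923

Derivation:
d1 = (ln(S/K) + (r - q + 0.5*sigma^2) * T) / (sigma * sqrt(T)) = 0.78685704
d2 = d1 - sigma * sqrt(T) = 0.61715142
exp(-rT) = 0.97141646; exp(-qT) = 1.00000000
C = S_0 * exp(-qT) * N(d1) - K * exp(-rT) * N(d2)
N(d1) = 0.78431722; N(d2) = 0.73143257
C = 22.1600 * 1.00000000 * 0.78431722 - 20.2500 * 0.97141646 * 0.73143257 = 2.9923


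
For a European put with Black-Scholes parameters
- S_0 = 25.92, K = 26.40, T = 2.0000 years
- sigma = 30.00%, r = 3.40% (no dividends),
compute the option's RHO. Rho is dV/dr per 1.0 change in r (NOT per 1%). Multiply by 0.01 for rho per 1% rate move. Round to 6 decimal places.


Answer: Rho = -26.533246

Derivation:
d1 = 0.3291602368; d2 = -0.0951038319
phi(d1) = 0.3779052546; exp(-qT) = 1.0000000000; exp(-rT) = 0.9342604736
N(-d2) = 0.5378838228
Rho = -K*T*exp(-rT)*N(-d2) = -26.4000 * 2.0000 * 0.9342604736 * 0.5378838228 = -26.533246


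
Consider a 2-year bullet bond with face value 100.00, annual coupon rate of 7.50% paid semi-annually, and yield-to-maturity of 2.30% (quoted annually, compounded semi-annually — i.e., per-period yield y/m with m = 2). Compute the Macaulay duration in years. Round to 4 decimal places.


Answer: Macaulay duration = 1.8998 years

Derivation:
Coupon per period c = face * coupon_rate / m = 3.750000
Periods per year m = 2; per-period yield y/m = 0.011500
Number of cashflows N = 4
Cashflows (t years, CF_t, discount factor 1/(1+y/m)^(m*t), PV):
  t = 0.5000: CF_t = 3.750000, DF = 0.988631, PV = 3.707365
  t = 1.0000: CF_t = 3.750000, DF = 0.977391, PV = 3.665215
  t = 1.5000: CF_t = 3.750000, DF = 0.966279, PV = 3.623545
  t = 2.0000: CF_t = 103.750000, DF = 0.955293, PV = 99.111616
Price P = sum_t PV_t = 110.107741
Macaulay numerator sum_t t * PV_t:
  t * PV_t at t = 0.5000: 1.853683
  t * PV_t at t = 1.0000: 3.665215
  t * PV_t at t = 1.5000: 5.435317
  t * PV_t at t = 2.0000: 198.223232
Macaulay duration D = (sum_t t * PV_t) / P = 209.177447 / 110.107741 = 1.899752


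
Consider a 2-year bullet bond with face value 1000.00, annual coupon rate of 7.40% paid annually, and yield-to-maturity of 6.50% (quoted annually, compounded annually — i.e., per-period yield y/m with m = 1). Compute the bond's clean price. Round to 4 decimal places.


Coupon per period c = face * coupon_rate / m = 74.000000
Periods per year m = 1; per-period yield y/m = 0.065000
Number of cashflows N = 2
Cashflows (t years, CF_t, discount factor 1/(1+y/m)^(m*t), PV):
  t = 1.0000: CF_t = 74.000000, DF = 0.938967, PV = 69.483568
  t = 2.0000: CF_t = 1074.000000, DF = 0.881659, PV = 946.902070
Price P = sum_t PV_t = 1016.385638

Answer: Price = 1016.3856


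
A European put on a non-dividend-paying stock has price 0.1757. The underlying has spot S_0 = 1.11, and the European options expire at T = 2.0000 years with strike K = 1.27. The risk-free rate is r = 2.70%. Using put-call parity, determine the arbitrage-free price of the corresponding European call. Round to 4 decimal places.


Answer: Call price = 0.0825

Derivation:
Put-call parity: C - P = S_0 * exp(-qT) - K * exp(-rT).
S_0 * exp(-qT) = 1.1100 * 1.00000000 = 1.11000000
K * exp(-rT) = 1.2700 * 0.94743211 = 1.20323878
C = P + S*exp(-qT) - K*exp(-rT)
C = 0.1757 + 1.11000000 - 1.20323878 = 0.0825


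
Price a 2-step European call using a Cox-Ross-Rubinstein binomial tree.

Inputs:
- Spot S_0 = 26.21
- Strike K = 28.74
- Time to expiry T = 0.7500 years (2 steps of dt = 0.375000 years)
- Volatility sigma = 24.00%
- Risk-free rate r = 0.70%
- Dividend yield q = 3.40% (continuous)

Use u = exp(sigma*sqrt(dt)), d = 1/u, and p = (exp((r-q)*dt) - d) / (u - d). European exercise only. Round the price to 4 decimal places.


Answer: Price = V(0,0) = 1.1774

Derivation:
dt = T/N = 0.375000
u = exp(sigma*sqrt(dt)) = 1.158319; d = 1/u = 0.863320
p = (exp((r-q)*dt) - d) / (u - d) = 0.429175
Discount per step: exp(-r*dt) = 0.997378
Stock lattice S(k, i) with i counting down-moves:
  k=0: S(0,0) = 26.2100
  k=1: S(1,0) = 30.3595; S(1,1) = 22.6276
  k=2: S(2,0) = 35.1660; S(2,1) = 26.2100; S(2,2) = 19.5349
Terminal payoffs V(N, i) = max(S_T - K, 0):
  V(2,0) = 6.426003; V(2,1) = 0.000000; V(2,2) = 0.000000
Backward induction: V(k, i) = exp(-r*dt) * [p * V(k+1, i) + (1-p) * V(k+1, i+1)].
  V(1,0) = exp(-r*dt) * [p*6.426003 + (1-p)*0.000000] = 2.750647
  V(1,1) = exp(-r*dt) * [p*0.000000 + (1-p)*0.000000] = 0.000000
  V(0,0) = exp(-r*dt) * [p*2.750647 + (1-p)*0.000000] = 1.177413


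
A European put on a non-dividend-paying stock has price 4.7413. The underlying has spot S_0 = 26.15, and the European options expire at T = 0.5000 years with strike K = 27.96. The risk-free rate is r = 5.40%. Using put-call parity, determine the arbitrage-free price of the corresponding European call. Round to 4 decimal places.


Put-call parity: C - P = S_0 * exp(-qT) - K * exp(-rT).
S_0 * exp(-qT) = 26.1500 * 1.00000000 = 26.15000000
K * exp(-rT) = 27.9600 * 0.97336124 = 27.21518031
C = P + S*exp(-qT) - K*exp(-rT)
C = 4.7413 + 26.15000000 - 27.21518031 = 3.6761

Answer: Call price = 3.6761


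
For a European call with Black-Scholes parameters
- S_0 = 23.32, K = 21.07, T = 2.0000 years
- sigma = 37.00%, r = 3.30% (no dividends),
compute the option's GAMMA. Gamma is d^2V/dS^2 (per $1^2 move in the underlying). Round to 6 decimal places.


Answer: Gamma = 0.027606

Derivation:
d1 = 0.5816643826; d2 = 0.0584053645
phi(d1) = 0.3368541404; exp(-qT) = 1.0000000000; exp(-rT) = 0.9361308643
Gamma = exp(-qT) * phi(d1) / (S * sigma * sqrt(T)) = 1.0000000000 * 0.3368541404 / (23.3200 * 0.3700 * 1.4142135624) = 0.027606


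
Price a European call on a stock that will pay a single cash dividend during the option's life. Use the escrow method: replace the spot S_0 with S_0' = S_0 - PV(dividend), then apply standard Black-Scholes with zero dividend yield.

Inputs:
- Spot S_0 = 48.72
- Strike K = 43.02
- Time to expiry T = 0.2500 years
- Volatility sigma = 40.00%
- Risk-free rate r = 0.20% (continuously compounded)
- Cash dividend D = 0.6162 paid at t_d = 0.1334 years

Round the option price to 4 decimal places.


PV(D) = D * exp(-r * t_d) = 0.6162 * 0.99973324 = 0.61603562
S_0' = S_0 - PV(D) = 48.7200 - 0.61603562 = 48.10396438
d1 = (ln(S_0'/K) + (r + sigma^2/2)*T) / (sigma*sqrt(T)) = 0.66099735
d2 = d1 - sigma*sqrt(T) = 0.46099735
exp(-rT) = 0.99950012
N(d1) = 0.74569299; N(d2) = 0.67759975
C = S_0' * N(d1) - K * exp(-rT) * N(d2) = 48.10396438 * 0.74569299 - 43.0200 * 0.99950012 * 0.67759975 = 6.7350

Answer: Price = 6.7350


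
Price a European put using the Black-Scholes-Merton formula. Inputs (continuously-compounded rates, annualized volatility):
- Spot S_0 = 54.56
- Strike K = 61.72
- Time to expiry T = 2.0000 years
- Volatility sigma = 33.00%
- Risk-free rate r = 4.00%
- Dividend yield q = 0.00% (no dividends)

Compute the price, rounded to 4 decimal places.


d1 = (ln(S/K) + (r - q + 0.5*sigma^2) * T) / (sigma * sqrt(T)) = 0.14054923
d2 = d1 - sigma * sqrt(T) = -0.32614125
exp(-rT) = 0.92311635; exp(-qT) = 1.00000000
P = K * exp(-rT) * N(-d2) - S_0 * exp(-qT) * N(-d1)
N(-d1) = 0.44411303; N(-d2) = 0.62784125
P = 61.7200 * 0.92311635 * 0.62784125 - 54.5600 * 1.00000000 * 0.44411303 = 11.5403

Answer: Price = 11.5403


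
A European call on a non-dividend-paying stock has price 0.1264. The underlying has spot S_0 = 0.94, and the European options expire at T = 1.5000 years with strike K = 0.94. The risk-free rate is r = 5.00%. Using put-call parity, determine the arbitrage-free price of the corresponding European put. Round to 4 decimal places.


Put-call parity: C - P = S_0 * exp(-qT) - K * exp(-rT).
S_0 * exp(-qT) = 0.9400 * 1.00000000 = 0.94000000
K * exp(-rT) = 0.9400 * 0.92774349 = 0.87207888
P = C - S*exp(-qT) + K*exp(-rT)
P = 0.1264 - 0.94000000 + 0.87207888 = 0.0585

Answer: Put price = 0.0585


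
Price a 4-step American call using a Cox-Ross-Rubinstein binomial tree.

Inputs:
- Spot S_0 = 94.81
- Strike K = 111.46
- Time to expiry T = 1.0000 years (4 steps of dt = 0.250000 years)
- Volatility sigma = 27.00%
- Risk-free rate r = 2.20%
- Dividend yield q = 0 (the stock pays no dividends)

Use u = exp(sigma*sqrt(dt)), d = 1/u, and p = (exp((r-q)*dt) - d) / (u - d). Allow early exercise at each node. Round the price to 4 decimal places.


dt = T/N = 0.250000
u = exp(sigma*sqrt(dt)) = 1.144537; d = 1/u = 0.873716
p = (exp((r-q)*dt) - d) / (u - d) = 0.486666
Discount per step: exp(-r*dt) = 0.994515
Stock lattice S(k, i) with i counting down-moves:
  k=0: S(0,0) = 94.8100
  k=1: S(1,0) = 108.5135; S(1,1) = 82.8370
  k=2: S(2,0) = 124.1977; S(2,1) = 94.8100; S(2,2) = 72.3760
  k=3: S(3,0) = 142.1489; S(3,1) = 108.5135; S(3,2) = 82.8370; S(3,3) = 63.2361
  k=4: S(4,0) = 162.6946; S(4,1) = 124.1977; S(4,2) = 94.8100; S(4,3) = 72.3760; S(4,4) = 55.2504
Terminal payoffs V(N, i) = max(S_T - K, 0):
  V(4,0) = 51.234611; V(4,1) = 12.737730; V(4,2) = 0.000000; V(4,3) = 0.000000; V(4,4) = 0.000000
Backward induction: V(k, i) = exp(-r*dt) * [p * V(k+1, i) + (1-p) * V(k+1, i+1)]; then take max(V_cont, immediate exercise) for American.
  V(3,0) = exp(-r*dt) * [p*51.234611 + (1-p)*12.737730] = 31.300217; exercise = 30.688870; V(3,0) = max -> 31.300217
  V(3,1) = exp(-r*dt) * [p*12.737730 + (1-p)*0.000000] = 6.165016; exercise = 0.000000; V(3,1) = max -> 6.165016
  V(3,2) = exp(-r*dt) * [p*0.000000 + (1-p)*0.000000] = 0.000000; exercise = 0.000000; V(3,2) = max -> 0.000000
  V(3,3) = exp(-r*dt) * [p*0.000000 + (1-p)*0.000000] = 0.000000; exercise = 0.000000; V(3,3) = max -> 0.000000
  V(2,0) = exp(-r*dt) * [p*31.300217 + (1-p)*6.165016] = 18.296549; exercise = 12.737730; V(2,0) = max -> 18.296549
  V(2,1) = exp(-r*dt) * [p*6.165016 + (1-p)*0.000000] = 2.983846; exercise = 0.000000; V(2,1) = max -> 2.983846
  V(2,2) = exp(-r*dt) * [p*0.000000 + (1-p)*0.000000] = 0.000000; exercise = 0.000000; V(2,2) = max -> 0.000000
  V(1,0) = exp(-r*dt) * [p*18.296549 + (1-p)*2.983846] = 10.378773; exercise = 0.000000; V(1,0) = max -> 10.378773
  V(1,1) = exp(-r*dt) * [p*2.983846 + (1-p)*0.000000] = 1.444171; exercise = 0.000000; V(1,1) = max -> 1.444171
  V(0,0) = exp(-r*dt) * [p*10.378773 + (1-p)*1.444171] = 5.760565; exercise = 0.000000; V(0,0) = max -> 5.760565

Answer: Price = V(0,0) = 5.7606


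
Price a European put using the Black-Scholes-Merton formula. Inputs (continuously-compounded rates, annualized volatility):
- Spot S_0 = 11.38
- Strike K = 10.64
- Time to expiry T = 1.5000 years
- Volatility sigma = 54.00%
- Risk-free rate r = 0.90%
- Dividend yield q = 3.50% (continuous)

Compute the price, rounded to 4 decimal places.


Answer: Price = 2.6111

Derivation:
d1 = (ln(S/K) + (r - q + 0.5*sigma^2) * T) / (sigma * sqrt(T)) = 0.37337624
d2 = d1 - sigma * sqrt(T) = -0.28798599
exp(-rT) = 0.98659072; exp(-qT) = 0.94885432
P = K * exp(-rT) * N(-d2) - S_0 * exp(-qT) * N(-d1)
N(-d1) = 0.35443422; N(-d2) = 0.61332127
P = 10.6400 * 0.98659072 * 0.61332127 - 11.3800 * 0.94885432 * 0.35443422 = 2.6111


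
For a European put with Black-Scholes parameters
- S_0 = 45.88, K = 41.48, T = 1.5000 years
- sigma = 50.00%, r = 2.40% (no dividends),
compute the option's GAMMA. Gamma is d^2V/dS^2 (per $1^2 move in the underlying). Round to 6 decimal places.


Answer: Gamma = 0.012341

Derivation:
d1 = 0.5296089275; d2 = -0.0827635082
phi(d1) = 0.3467395555; exp(-qT) = 1.0000000000; exp(-rT) = 0.9646402935
Gamma = exp(-qT) * phi(d1) / (S * sigma * sqrt(T)) = 1.0000000000 * 0.3467395555 / (45.8800 * 0.5000 * 1.2247448714) = 0.012341


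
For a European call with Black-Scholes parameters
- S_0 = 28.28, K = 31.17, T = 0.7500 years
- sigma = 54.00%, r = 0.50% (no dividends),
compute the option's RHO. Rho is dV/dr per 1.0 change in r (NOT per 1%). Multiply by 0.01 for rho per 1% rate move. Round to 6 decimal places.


d1 = 0.0337830036; d2 = -0.4338707144
phi(d1) = 0.3987146907; exp(-qT) = 1.0000000000; exp(-rT) = 0.9962570225
N(d2) = 0.3321911636
Rho = K*T*exp(-rT)*N(d2) = 31.1700 * 0.7500 * 0.9962570225 * 0.3321911636 = 7.736732

Answer: Rho = 7.736732


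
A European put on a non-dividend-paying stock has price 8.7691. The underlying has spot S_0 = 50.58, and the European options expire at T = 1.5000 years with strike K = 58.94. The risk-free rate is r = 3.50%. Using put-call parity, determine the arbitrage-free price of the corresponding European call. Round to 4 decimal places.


Answer: Call price = 3.4236

Derivation:
Put-call parity: C - P = S_0 * exp(-qT) - K * exp(-rT).
S_0 * exp(-qT) = 50.5800 * 1.00000000 = 50.58000000
K * exp(-rT) = 58.9400 * 0.94885432 = 55.92547368
C = P + S*exp(-qT) - K*exp(-rT)
C = 8.7691 + 50.58000000 - 55.92547368 = 3.4236
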